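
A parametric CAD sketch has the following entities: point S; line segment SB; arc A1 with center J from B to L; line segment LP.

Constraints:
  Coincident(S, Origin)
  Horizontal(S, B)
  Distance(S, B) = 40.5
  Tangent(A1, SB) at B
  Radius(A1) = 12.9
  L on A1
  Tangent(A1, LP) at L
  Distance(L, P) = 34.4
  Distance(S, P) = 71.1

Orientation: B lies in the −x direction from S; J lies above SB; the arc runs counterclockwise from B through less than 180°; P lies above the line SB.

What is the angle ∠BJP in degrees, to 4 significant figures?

160.2°

S is at the origin; S and B share the same y with |SB| = 40.5 and B on the −x side, so B = (-40.50, 0.000). Since A1 is tangent to SB there, JB ⟂ SB, so J = B + (0, 12.9) = (-40.50, 12.90). Since JL ⟂ LP (tangency), |JP| = √(12.9² + 34.4²) = 36.74 regardless of where L sits on A1. So P lies on both circle(S, 71.1) and circle(J, 36.74); the above-SB intersection is P = (-52.93, 47.47). L is the foot of the tangent from P: L = (-30.67, 21.25).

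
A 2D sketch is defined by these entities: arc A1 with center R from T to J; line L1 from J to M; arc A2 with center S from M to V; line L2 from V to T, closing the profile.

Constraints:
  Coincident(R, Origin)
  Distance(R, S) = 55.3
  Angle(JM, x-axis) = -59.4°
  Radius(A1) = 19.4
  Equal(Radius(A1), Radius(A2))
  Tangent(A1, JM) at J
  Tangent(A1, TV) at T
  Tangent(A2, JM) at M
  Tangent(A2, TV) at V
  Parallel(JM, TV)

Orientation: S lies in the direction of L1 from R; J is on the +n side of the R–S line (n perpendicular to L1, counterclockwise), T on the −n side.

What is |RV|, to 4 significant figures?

58.60

The slot axis is L1's direction at -59.4°, so u = (cos -59.4°, sin -59.4°) = (0.5090, -0.8607) and n = (−sin -59.4°, cos -59.4°) = (0.8607, 0.5090). R is at the origin and S lies 55.3 along u from R, so S = 55.3·u = (28.15, -47.60). Tangency of A1 to both parallel lines with radius 19.4 puts J and T at R ± 19.4·n: J = (16.70, 9.875), T = (-16.70, -9.875). Equal radii place M and V the same way about S: M = S + 19.4·n = (44.85, -37.72), V = S − 19.4·n = (11.45, -57.47). Then |RV| = |V − R| = 58.60.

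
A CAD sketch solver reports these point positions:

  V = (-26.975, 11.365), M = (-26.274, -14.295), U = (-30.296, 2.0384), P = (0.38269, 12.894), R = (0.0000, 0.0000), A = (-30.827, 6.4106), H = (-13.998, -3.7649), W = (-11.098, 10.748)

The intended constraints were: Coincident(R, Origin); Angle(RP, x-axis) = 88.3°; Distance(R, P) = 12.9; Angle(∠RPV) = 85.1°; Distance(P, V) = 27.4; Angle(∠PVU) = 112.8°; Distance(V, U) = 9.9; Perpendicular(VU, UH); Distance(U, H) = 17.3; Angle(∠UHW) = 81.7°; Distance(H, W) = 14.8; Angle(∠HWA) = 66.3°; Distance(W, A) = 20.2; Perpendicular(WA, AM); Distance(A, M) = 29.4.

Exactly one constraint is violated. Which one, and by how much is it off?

Distance(A, M) = 29.4 — off by 8.20.

R = (0.00, 0.00) ✓; RP at 88.30° ✓; |RP| = 12.90 ✓; ∠RPV = 85.10° ✓; |PV| = 27.40 ✓; ∠PVU = 112.8° ✓; |VU| = 9.900 ✓; ∠(VU, UH) = 90.00° ✓; |UH| = 17.30 ✓; ∠UHW = 81.70° ✓; |HW| = 14.80 ✓; ∠HWA = 66.30° ✓; |WA| = 20.20 ✓; ∠(WA, AM) = 90.00° ✓; |AM| = 21.20 ✗.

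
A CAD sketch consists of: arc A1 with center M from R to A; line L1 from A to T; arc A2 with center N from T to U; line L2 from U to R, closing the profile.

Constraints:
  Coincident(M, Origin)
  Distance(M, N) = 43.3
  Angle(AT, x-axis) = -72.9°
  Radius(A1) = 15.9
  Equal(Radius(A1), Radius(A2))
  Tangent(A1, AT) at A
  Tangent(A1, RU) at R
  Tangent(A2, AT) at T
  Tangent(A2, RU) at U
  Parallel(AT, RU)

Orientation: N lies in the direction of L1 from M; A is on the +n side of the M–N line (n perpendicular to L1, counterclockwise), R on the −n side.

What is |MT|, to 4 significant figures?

46.13

The slot axis is L1's direction at -72.9°, so u = (cos -72.9°, sin -72.9°) = (0.2940, -0.9558) and n = (−sin -72.9°, cos -72.9°) = (0.9558, 0.2940). M is at the origin and N lies 43.3 along u from M, so N = 43.3·u = (12.73, -41.39). Tangency of A1 to both parallel lines with radius 15.9 puts A and R at M ± 15.9·n: A = (15.20, 4.675), R = (-15.20, -4.675). Equal radii place T and U the same way about N: T = N + 15.9·n = (27.93, -36.71), U = N − 15.9·n = (-2.465, -46.06). Then |MT| = |T − M| = 46.13.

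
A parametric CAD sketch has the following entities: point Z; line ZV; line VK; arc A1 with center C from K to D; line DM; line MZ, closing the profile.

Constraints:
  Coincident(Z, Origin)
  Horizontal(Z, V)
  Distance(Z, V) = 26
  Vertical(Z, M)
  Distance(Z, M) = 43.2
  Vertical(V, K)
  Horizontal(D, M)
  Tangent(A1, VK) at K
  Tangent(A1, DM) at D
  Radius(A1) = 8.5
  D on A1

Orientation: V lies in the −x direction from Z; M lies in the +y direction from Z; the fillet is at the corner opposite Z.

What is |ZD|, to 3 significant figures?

46.6

The virtual corner opposite Z is at (-26.0, 43.2). Tangency of A1 to VK means the radius CK is perpendicular to VK and since A1 is tangent to DM there, CD ⟂ DM, with radius 8.5, so the center C sits 8.5 in from both sides at C = (-17.5, 34.7). That places the tangent points at K = (-26.0, 34.7) on VK and D = (-17.5, 43.2) on DM. Then |ZD| = |D − Z| = 46.6.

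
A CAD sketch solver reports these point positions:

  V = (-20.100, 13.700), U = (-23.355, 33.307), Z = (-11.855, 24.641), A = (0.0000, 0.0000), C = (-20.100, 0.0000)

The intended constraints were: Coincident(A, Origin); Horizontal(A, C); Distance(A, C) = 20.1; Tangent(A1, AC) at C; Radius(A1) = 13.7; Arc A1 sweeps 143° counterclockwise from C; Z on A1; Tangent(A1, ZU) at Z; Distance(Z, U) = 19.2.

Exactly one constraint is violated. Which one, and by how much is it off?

Distance(Z, U) = 19.2 — off by 4.80.

A = (0.00, 0.00) ✓; A.y = 0.00, C.y = 0.00 ✓; |AC| = 20.10 ✓; ∠(VC, CA) = 90.00° ✓; |VC| = 13.70 ✓; bearing(V→Z) − bearing(V→C) = 143.0° ✓; |VZ| = 13.70 ✓; ∠(VZ, ZU) = 90.00° ✓; |ZU| = 14.40 ✗.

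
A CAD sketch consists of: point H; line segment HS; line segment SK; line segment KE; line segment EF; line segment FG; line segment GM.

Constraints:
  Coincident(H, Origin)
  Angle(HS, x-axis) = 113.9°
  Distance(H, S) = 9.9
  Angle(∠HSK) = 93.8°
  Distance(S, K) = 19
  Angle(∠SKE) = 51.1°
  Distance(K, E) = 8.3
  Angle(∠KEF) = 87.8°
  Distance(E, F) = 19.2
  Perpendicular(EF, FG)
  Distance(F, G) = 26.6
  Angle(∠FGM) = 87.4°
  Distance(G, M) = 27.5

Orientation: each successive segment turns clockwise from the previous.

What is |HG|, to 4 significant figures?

40.09

H is at the origin; HS runs at 113.9° with length 9.9, so S = (-4.011, 9.051). ∠HSK = 93.8° gives SK at 27.70° from the x-axis; with |SK| = 19.0, K = (12.81, 17.88). ∠SKE = 51.1° gives KE at -101.2° from the x-axis; with |KE| = 8.3, E = (11.20, 9.741). ∠KEF = 87.8° gives EF at 166.6° from the x-axis; with |EF| = 19.2, F = (-7.478, 14.19). EF is perpendicular to FG, so FG runs at 76.60°; with |FG| = 26.6, G = (-1.313, 40.07). Then |HG| = |G − H| = 40.09.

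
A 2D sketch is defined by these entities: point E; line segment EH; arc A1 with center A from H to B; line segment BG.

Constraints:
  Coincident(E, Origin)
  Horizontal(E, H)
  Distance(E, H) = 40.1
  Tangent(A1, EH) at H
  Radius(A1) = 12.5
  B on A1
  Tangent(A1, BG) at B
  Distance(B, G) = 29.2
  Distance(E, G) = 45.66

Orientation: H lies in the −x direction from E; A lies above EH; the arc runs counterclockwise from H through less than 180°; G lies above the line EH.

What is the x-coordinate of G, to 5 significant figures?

-23.145

E is at the origin; E and H share the same y with |EH| = 40.1 and H on the −x side, so H = (-40.100, 0.0000). Tangency of A1 to EH means the radius AH is perpendicular to EH, so A = H + (0, 12.5) = (-40.100, 12.500). Since AB ⟂ BG (tangency), |AG| = √(12.5² + 29.2²) = 31.763 regardless of where B sits on A1. So G lies on both circle(E, 45.66) and circle(A, 31.763); the above-EH intersection is G = (-23.145, 39.359). B is the foot of the tangent from G: B = (-27.757, 10.526).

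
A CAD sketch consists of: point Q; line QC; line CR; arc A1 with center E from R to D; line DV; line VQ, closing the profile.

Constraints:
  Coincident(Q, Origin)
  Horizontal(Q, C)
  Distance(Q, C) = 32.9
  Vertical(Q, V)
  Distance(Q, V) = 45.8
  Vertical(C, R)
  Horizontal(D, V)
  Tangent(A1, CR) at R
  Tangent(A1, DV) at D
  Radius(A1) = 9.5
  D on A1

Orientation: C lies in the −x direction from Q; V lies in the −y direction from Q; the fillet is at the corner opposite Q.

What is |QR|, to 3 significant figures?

49.0

The virtual corner opposite Q is at (-32.9, -45.8). Since A1 is tangent to CR there, ER ⟂ CR and A1 meets DV tangentially, so ED is at right angles to DV, with radius 9.5, so the center E sits 9.5 in from both sides at E = (-23.4, -36.3). That places the tangent points at R = (-32.9, -36.3) on CR and D = (-23.4, -45.8) on DV. Then |QR| = |R − Q| = 49.0.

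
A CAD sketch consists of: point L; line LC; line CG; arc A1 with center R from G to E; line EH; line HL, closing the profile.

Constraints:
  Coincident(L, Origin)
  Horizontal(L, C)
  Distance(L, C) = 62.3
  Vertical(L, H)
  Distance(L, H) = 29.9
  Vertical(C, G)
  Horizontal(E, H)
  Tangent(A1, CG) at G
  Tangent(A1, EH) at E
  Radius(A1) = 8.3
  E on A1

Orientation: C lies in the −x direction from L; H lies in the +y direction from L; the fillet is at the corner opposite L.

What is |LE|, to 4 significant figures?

61.73

L is at the origin; LC is horizontal with |LC| = 62.3 and C on the −x side, so C = (-62.30, 0.000). L and H share the same x with |LH| = 29.9 and H on the +y side, so H = (0.000, 29.90). The virtual corner opposite L is at (-62.30, 29.90). A1 meets CG tangentially, so RG is at right angles to CG and since A1 is tangent to EH there, RE ⟂ EH, with radius 8.3, so the center R sits 8.3 in from both sides at R = (-54.00, 21.60). That places the tangent points at G = (-62.30, 21.60) on CG and E = (-54.00, 29.90) on EH. Then |LE| = |E − L| = 61.73.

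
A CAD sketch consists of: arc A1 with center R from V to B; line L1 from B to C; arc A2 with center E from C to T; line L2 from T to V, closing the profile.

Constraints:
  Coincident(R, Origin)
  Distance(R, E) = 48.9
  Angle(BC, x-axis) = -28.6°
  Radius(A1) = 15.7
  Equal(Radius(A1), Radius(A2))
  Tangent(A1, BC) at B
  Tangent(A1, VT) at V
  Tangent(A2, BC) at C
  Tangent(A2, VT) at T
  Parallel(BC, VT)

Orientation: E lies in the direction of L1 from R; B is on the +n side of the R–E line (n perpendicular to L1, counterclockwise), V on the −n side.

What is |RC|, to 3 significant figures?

51.4

The slot axis is L1's direction at -28.6°, so u = (cos -28.6°, sin -28.6°) = (0.878, -0.479) and n = (−sin -28.6°, cos -28.6°) = (0.479, 0.878). R is at the origin and E lies 48.9 along u from R, so E = 48.9·u = (42.9, -23.4). Tangency of A1 to both parallel lines with radius 15.7 puts B and V at R ± 15.7·n: B = (7.52, 13.8), V = (-7.52, -13.8). Equal radii place C and T the same way about E: C = E + 15.7·n = (50.4, -9.62), T = E − 15.7·n = (35.4, -37.2). Then |RC| = |C − R| = 51.4.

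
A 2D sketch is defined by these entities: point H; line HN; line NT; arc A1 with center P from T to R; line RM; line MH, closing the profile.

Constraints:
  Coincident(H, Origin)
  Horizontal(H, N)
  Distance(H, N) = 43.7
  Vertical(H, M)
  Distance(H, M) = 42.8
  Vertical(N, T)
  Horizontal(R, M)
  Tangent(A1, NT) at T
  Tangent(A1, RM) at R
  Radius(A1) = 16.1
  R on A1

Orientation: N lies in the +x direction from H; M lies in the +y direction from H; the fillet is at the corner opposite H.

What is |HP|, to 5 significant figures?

38.401

H is at the origin; HN is horizontal with |HN| = 43.7 and N on the +x side, so N = (43.700, 0.0000). H and M share the same x with |HM| = 42.8 and M on the +y side, so M = (0.0000, 42.800). The virtual corner opposite H is at (43.700, 42.800). Since A1 is tangent to NT there, PT ⟂ NT and since A1 is tangent to RM there, PR ⟂ RM, with radius 16.1, so the center P sits 16.1 in from both sides at P = (27.600, 26.700). Then |HP| = |P − H| = 38.401.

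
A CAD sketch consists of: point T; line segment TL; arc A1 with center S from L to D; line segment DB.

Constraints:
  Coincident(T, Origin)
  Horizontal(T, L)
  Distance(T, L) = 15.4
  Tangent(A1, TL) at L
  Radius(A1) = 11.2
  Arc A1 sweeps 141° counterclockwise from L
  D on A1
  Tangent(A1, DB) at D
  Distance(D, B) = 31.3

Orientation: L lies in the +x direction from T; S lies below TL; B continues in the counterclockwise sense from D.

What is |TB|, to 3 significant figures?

51.3

T is at the origin; T and L share the same y with |TL| = 15.4 and L on the +x side, so L = (15.4, 0.00). A1 meets TL tangentially, so SL is at right angles to TL, so S = L + (0, -11.2) = (15.4, -11.2). On A1, L sits at bearing 90° from S; a 141° counterclockwise sweep puts D at bearing 231°, so D = S + 11.2·(cos 231°, sin 231°) = (8.35, -19.9). Since A1 is tangent to DB there, SD ⟂ DB, so DB runs along (−sin 231°, cos 231°); with |DB| = 31.3, B = (32.7, -39.6). Then |TB| = |B − T| = 51.3.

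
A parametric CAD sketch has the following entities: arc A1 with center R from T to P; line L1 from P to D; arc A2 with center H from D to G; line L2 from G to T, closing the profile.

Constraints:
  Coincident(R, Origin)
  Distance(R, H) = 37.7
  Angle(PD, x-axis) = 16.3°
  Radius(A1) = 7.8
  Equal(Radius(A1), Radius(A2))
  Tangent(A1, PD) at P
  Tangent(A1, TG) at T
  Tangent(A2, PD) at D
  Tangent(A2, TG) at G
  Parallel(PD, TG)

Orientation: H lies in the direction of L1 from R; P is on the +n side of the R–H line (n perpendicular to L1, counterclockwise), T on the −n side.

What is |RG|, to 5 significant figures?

38.498

The slot axis is L1's direction at 16.3°, so u = (cos 16.3°, sin 16.3°) = (0.95981, 0.28067) and n = (−sin 16.3°, cos 16.3°) = (-0.28067, 0.95981). R is at the origin and H lies 37.7 along u from R, so H = 37.7·u = (36.185, 10.581). Tangency of A1 to both parallel lines with radius 7.8 puts P and T at R ± 7.8·n: P = (-2.1892, 7.4865), T = (2.1892, -7.4865). Equal radii place D and G the same way about H: D = H + 7.8·n = (33.995, 18.068), G = H − 7.8·n = (38.374, 3.0947). Then |RG| = |G − R| = 38.498.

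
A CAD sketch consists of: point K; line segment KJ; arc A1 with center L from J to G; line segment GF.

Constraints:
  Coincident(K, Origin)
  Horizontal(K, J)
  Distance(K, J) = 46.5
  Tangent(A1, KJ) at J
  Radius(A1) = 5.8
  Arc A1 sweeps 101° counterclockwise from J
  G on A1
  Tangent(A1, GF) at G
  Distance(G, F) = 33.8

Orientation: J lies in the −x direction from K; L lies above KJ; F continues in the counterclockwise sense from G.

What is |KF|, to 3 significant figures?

62.0

On A1, J sits at bearing -90° from L; a 101° counterclockwise sweep puts G at bearing 11°, so G = L + 5.8·(cos 11°, sin 11°) = (-40.8, 6.91). A1 meets GF tangentially, so LG is at right angles to GF, so GF runs along (−sin 11°, cos 11°); with |GF| = 33.8, F = (-47.3, 40.1). Then |KF| = |F − K| = 62.0.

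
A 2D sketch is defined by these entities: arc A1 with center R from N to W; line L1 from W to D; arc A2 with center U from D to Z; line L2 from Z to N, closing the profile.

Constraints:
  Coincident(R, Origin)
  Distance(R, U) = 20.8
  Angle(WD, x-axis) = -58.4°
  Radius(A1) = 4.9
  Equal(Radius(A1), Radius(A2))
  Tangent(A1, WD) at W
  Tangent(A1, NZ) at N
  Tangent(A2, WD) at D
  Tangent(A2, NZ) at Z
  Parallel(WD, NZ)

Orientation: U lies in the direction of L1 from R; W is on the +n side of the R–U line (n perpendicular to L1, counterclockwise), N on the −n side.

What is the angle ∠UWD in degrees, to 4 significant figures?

13.26°

Tangency of A1 to both parallel lines with radius 4.9 puts W and N at R ± 4.9·n: W = (4.173, 2.568), N = (-4.173, -2.568). Equal radii place D and Z the same way about U: D = U + 4.9·n = (15.07, -15.15), Z = U − 4.9·n = (6.725, -20.28). Then cos ∠UWD = WU·WD / (|WU||WD|), giving 13.26°.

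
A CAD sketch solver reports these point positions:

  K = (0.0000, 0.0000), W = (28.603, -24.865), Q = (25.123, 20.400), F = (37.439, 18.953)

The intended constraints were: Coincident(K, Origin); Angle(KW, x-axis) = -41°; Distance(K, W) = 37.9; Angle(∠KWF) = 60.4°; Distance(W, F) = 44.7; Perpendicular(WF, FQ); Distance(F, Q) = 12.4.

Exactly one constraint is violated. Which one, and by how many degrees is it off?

Perpendicular(WF, FQ) — off by 4.70°.

K = (0.00, 0.00) ✓; KW at -41.00° ✓; |KW| = 37.90 ✓; ∠KWF = 60.40° ✓; |WF| = 44.70 ✓; ∠(WF, FQ) = 94.70° ✗; |FQ| = 12.40 ✓.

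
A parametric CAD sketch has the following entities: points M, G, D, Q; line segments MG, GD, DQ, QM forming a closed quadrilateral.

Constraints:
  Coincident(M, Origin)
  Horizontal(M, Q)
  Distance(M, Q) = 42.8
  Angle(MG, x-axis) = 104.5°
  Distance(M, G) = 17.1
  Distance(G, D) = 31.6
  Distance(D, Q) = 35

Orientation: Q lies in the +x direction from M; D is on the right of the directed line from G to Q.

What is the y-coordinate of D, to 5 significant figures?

-11.723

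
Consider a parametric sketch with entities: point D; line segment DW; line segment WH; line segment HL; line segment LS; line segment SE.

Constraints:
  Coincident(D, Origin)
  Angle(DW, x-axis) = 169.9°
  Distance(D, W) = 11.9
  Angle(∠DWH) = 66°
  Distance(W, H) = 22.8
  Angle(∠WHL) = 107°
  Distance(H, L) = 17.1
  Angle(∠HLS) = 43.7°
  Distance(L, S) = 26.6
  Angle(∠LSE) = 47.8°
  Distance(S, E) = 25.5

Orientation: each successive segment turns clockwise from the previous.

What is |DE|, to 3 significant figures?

28.6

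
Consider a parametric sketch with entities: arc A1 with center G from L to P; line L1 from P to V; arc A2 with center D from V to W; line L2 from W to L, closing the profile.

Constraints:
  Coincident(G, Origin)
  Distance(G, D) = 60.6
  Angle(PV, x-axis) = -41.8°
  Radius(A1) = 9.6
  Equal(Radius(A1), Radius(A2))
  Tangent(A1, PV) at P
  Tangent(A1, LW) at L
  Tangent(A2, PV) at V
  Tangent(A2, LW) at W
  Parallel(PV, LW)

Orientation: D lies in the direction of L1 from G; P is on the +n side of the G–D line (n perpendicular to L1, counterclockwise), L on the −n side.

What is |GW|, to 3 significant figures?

61.4

The slot axis is L1's direction at -41.8°, so u = (cos -41.8°, sin -41.8°) = (0.745, -0.667) and n = (−sin -41.8°, cos -41.8°) = (0.667, 0.745). G is at the origin and D lies 60.6 along u from G, so D = 60.6·u = (45.2, -40.4). Tangency of A1 to both parallel lines with radius 9.6 puts P and L at G ± 9.6·n: P = (6.40, 7.16), L = (-6.40, -7.16). Equal radii place V and W the same way about D: V = D + 9.6·n = (51.6, -33.2), W = D − 9.6·n = (38.8, -47.5). Then |GW| = |W − G| = 61.4.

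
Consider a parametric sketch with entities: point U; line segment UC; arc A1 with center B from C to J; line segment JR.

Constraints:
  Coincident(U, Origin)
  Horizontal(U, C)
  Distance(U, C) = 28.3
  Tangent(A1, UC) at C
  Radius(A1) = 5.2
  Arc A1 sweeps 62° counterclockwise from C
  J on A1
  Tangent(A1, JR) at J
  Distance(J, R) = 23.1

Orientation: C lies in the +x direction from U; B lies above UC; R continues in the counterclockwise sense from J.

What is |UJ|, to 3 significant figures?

33.0

U is at the origin; U and C share the same y with |UC| = 28.3 and C on the +x side, so C = (28.3, 0.00). Since A1 is tangent to UC there, BC ⟂ UC, so B = C + (0, 5.2) = (28.3, 5.20). On A1, C sits at bearing -90° from B; a 62° counterclockwise sweep puts J at bearing -28°, so J = B + 5.2·(cos -28°, sin -28°) = (32.9, 2.76). Then |UJ| = |J − U| = 33.0.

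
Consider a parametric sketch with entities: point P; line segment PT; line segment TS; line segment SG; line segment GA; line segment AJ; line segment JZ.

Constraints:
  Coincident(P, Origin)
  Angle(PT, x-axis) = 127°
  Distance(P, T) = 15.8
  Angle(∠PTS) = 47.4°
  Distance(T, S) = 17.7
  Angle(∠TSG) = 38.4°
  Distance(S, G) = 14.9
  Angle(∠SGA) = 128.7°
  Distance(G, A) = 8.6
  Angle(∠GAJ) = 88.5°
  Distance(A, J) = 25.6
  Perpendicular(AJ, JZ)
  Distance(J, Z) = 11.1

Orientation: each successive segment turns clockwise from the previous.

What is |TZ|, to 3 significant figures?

20.8

P is at the origin; PT runs at 127.0° with length 15.8, so T = (-9.51, 12.6). ∠PTS = 47.4° gives TS at -5.60° from the x-axis; with |TS| = 17.7, S = (8.11, 10.9). ∠TSG = 38.4° gives SG at -147° from the x-axis; with |SG| = 14.9, G = (-4.42, 2.82). ∠SGA = 128.7° gives GA at 162° from the x-axis; with |GA| = 8.6, A = (-12.6, 5.55). ∠GAJ = 88.5° gives AJ at 70.0° from the x-axis; with |AJ| = 25.6, J = (-3.82, 29.6). The perpendicularity gives JZ at right angles to AJ, so JZ runs at -20.0°; with |JZ| = 11.1, Z = (6.61, 25.8). Then |TZ| = |Z − T| = 20.8.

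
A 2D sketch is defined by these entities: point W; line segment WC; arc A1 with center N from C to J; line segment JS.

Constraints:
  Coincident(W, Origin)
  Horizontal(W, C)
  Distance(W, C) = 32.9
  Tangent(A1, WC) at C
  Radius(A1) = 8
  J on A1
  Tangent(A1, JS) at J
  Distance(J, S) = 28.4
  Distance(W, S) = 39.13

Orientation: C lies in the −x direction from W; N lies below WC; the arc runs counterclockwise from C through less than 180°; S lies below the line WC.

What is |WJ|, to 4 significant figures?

40.99

W is at the origin; WC is horizontal with |WC| = 32.9 and C on the −x side, so C = (-32.90, 0.000). A1 meets WC tangentially, so NC is at right angles to WC, so N = C + (0, -8) = (-32.90, -8.000). Since NJ ⟂ JS (tangency), |NS| = √(8.0² + 28.4²) = 29.51 regardless of where J sits on A1. So S lies on both circle(W, 39.13) and circle(N, 29.51); the below-WC intersection is S = (-19.17, -34.11). J is the foot of the tangent from S: J = (-38.71, -13.50).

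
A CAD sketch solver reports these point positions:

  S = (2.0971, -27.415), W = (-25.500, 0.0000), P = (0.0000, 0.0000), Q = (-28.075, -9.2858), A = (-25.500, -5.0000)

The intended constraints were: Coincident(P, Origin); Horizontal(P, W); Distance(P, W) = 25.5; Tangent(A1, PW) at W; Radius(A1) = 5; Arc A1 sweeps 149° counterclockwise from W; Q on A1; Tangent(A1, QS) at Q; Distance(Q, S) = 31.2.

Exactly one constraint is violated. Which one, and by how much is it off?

Distance(Q, S) = 31.2 — off by 4.00.

P = (0.00, 0.00) ✓; P.y = 0.00, W.y = 0.00 ✓; |PW| = 25.50 ✓; ∠(AW, WP) = 90.00° ✓; |AW| = 5.000 ✓; bearing(A→Q) − bearing(A→W) = 149.0° ✓; |AQ| = 5.000 ✓; ∠(AQ, QS) = 90.00° ✓; |QS| = 35.20 ✗.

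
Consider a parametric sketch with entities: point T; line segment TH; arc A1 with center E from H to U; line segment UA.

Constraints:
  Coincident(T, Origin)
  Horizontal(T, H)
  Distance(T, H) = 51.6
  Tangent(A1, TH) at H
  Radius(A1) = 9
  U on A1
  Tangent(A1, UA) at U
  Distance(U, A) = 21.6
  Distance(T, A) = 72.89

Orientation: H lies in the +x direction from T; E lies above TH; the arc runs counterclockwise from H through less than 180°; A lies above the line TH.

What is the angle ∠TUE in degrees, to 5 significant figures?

28.278°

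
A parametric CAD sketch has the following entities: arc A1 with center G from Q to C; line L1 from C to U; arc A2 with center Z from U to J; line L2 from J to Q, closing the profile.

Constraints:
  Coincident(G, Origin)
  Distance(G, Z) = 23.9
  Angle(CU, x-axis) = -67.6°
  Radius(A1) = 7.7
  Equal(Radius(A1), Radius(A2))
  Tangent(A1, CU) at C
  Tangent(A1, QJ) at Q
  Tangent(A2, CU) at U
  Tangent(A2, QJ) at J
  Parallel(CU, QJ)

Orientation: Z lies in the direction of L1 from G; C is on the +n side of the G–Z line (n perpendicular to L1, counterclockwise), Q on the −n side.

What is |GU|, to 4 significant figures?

25.11

Tangency of A1 to both parallel lines with radius 7.7 puts C and Q at G ± 7.7·n: C = (7.119, 2.934), Q = (-7.119, -2.934). Equal radii place U and J the same way about Z: U = Z + 7.7·n = (16.23, -19.16), J = Z − 7.7·n = (1.989, -25.03). Then |GU| = |U − G| = 25.11.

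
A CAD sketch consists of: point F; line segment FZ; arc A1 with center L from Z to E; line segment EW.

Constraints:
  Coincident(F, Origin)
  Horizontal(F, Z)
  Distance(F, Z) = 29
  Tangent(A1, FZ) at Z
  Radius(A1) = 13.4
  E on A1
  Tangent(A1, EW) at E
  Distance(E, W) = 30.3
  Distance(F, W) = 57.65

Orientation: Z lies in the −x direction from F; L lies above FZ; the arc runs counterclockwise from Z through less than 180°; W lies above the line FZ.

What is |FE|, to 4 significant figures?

27.45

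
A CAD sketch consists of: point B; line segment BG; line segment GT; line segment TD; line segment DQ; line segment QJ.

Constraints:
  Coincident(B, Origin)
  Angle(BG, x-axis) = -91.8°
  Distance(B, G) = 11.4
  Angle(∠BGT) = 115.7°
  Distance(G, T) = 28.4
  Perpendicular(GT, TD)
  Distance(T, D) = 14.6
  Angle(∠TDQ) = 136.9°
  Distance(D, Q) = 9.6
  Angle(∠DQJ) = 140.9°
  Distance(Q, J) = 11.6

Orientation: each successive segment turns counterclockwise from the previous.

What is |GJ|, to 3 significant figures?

25.4

B is at the origin; BG runs at -91.8° with length 11.4, so G = (-0.358, -11.4). ∠BGT = 115.7° gives GT at -27.5° from the x-axis; with |GT| = 28.4, T = (24.8, -24.5). GT ⟂ TD, so TD runs at 62.5°; with |TD| = 14.6, D = (31.6, -11.6). ∠TDQ = 136.9° gives DQ at 106° from the x-axis; with |DQ| = 9.6, Q = (29.0, -2.31). ∠DQJ = 140.9° gives QJ at 145° from the x-axis; with |QJ| = 11.6, J = (19.5, 4.39). Then |GJ| = |J − G| = 25.4.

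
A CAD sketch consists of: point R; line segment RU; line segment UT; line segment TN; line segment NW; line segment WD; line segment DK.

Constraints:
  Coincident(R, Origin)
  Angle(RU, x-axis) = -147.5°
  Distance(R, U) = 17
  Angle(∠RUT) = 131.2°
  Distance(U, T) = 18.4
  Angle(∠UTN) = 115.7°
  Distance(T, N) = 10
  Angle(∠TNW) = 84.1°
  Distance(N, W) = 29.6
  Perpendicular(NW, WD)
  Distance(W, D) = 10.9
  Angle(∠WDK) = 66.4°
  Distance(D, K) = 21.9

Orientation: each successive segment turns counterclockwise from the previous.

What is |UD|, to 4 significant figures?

12.44

R is at the origin; RU runs at -147.5° with length 17.0, so U = (-14.34, -9.134). ∠RUT = 131.2° gives UT at -98.70° from the x-axis; with |UT| = 18.4, T = (-17.12, -27.32). ∠UTN = 115.7° gives TN at -34.40° from the x-axis; with |TN| = 10.0, N = (-8.870, -32.97). ∠TNW = 84.1° gives NW at 61.50° from the x-axis; with |NW| = 29.6, W = (5.254, -6.959). NW ⟂ WD, so WD runs at 151.5°; with |WD| = 10.9, D = (-4.325, -1.758). Then |UD| = |D − U| = 12.44.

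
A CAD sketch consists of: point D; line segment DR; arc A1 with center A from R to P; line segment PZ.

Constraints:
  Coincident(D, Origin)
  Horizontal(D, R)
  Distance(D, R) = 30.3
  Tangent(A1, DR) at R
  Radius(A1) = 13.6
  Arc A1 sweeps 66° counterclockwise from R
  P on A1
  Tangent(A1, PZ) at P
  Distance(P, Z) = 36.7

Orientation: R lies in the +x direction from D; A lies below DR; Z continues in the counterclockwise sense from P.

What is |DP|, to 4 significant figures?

19.61

D is at the origin; D and R share the same y with |DR| = 30.3 and R on the +x side, so R = (30.30, 0.000). Since A1 is tangent to DR there, AR ⟂ DR, so A = R + (0, -13.6) = (30.30, -13.60). On A1, R sits at bearing 90° from A; a 66° counterclockwise sweep puts P at bearing 156°, so P = A + 13.6·(cos 156°, sin 156°) = (17.88, -8.068). Then |DP| = |P − D| = 19.61.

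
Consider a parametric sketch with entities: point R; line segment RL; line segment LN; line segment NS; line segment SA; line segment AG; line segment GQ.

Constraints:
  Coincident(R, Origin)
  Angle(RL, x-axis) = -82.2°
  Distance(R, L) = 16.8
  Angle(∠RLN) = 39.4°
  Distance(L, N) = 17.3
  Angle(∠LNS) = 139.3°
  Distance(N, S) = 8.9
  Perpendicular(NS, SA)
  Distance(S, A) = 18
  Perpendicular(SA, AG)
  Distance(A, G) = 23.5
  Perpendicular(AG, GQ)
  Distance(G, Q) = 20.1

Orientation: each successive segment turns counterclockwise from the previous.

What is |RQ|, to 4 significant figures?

22.43

R is at the origin; RL runs at -82.2° with length 16.8, so L = (2.280, -16.64). ∠RLN = 39.4° gives LN at 58.40° from the x-axis; with |LN| = 17.3, N = (11.34, -1.910). ∠LNS = 139.3° gives NS at 99.10° from the x-axis; with |NS| = 8.9, S = (9.937, 6.878). NS ⟂ SA, so SA runs at -170.9°; with |SA| = 18.0, A = (-7.836, 4.031). The perpendicularity gives AG at right angles to SA, so AG runs at -80.90°; with |AG| = 23.5, G = (-4.119, -19.17). AG is perpendicular to GQ, so GQ runs at 9.100°; with |GQ| = 20.1, Q = (15.73, -15.99). Then |RQ| = |Q − R| = 22.43.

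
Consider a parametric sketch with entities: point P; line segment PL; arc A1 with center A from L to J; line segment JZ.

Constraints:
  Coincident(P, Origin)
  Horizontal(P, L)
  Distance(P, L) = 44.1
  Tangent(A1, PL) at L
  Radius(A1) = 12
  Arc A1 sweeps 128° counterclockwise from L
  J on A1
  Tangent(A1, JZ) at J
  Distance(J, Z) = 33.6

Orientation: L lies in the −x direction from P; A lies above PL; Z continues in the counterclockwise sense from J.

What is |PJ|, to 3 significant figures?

39.7

P is at the origin; P and L share the same y with |PL| = 44.1 and L on the −x side, so L = (-44.1, 0.00). A1 meets PL tangentially, so AL is at right angles to PL, so A = L + (0, 12) = (-44.1, 12.0). On A1, L sits at bearing -90° from A; a 128° counterclockwise sweep puts J at bearing 38°, so J = A + 12.0·(cos 38°, sin 38°) = (-34.6, 19.4). Then |PJ| = |J − P| = 39.7.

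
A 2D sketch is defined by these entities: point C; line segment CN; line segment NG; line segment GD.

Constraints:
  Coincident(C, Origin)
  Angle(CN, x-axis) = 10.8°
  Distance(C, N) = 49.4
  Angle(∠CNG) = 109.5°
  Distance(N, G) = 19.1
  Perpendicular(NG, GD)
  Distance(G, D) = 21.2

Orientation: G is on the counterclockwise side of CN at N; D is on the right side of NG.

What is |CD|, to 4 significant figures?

76.54

C is at the origin; CN runs at 10.8° with length 49.4, so N = 49.4·(cos 10.8°, sin 10.8°) = (48.52, 9.257). ∠CNG = 109.5°, so NG runs at 10.8° + (180° − 109.5°) = 81.30° from the x-axis; with |NG| = 19.1, G = N + 19.1·(cos 81.30°, sin 81.30°) = (51.41, 28.14). NG is perpendicular to GD; with |GD| = 21.2 on the right of NG, D = G + 21.2·(0.9885, -0.1513) = (72.37, 24.93). Then |CD| = |D − C| = 76.54.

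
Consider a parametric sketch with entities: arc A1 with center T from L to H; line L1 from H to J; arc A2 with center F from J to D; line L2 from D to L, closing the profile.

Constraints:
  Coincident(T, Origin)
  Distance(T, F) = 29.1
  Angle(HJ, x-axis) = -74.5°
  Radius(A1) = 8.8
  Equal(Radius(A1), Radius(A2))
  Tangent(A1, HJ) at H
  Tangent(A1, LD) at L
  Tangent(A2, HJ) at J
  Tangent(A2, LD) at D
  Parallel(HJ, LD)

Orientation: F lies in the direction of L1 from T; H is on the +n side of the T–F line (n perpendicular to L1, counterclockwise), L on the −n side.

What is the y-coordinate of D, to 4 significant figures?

-30.39

The slot axis is L1's direction at -74.5°, so u = (cos -74.5°, sin -74.5°) = (0.2672, -0.9636) and n = (−sin -74.5°, cos -74.5°) = (0.9636, 0.2672). T is at the origin and F lies 29.1 along u from T, so F = 29.1·u = (7.777, -28.04). Tangency of A1 to both parallel lines with radius 8.8 puts H and L at T ± 8.8·n: H = (8.480, 2.352), L = (-8.480, -2.352). Equal radii place J and D the same way about F: J = F + 8.8·n = (16.26, -25.69), D = F − 8.8·n = (-0.7033, -30.39). So D.y = -30.39.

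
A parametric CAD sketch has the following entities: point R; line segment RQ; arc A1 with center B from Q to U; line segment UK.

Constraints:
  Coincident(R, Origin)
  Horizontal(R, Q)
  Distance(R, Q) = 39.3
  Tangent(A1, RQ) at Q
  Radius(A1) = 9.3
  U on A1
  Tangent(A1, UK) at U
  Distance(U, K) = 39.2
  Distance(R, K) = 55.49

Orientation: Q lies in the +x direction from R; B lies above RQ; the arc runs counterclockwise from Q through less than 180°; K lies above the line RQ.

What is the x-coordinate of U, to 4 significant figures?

47.37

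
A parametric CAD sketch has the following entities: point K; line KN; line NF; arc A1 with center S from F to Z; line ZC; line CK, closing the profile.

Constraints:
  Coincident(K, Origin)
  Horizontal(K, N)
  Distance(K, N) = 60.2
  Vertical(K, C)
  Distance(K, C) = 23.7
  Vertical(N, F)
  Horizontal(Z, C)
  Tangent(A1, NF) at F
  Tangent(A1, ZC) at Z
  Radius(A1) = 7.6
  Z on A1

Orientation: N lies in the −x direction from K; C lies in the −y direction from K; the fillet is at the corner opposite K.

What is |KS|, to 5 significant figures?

55.009

K and C share the same x with |KC| = 23.7 and C on the −y side, so C = (0.0000, -23.700). The virtual corner opposite K is at (-60.200, -23.700). Tangency of A1 to NF means the radius SF is perpendicular to NF and A1 meets ZC tangentially, so SZ is at right angles to ZC, with radius 7.6, so the center S sits 7.6 in from both sides at S = (-52.600, -16.100). Then |KS| = |S − K| = 55.009.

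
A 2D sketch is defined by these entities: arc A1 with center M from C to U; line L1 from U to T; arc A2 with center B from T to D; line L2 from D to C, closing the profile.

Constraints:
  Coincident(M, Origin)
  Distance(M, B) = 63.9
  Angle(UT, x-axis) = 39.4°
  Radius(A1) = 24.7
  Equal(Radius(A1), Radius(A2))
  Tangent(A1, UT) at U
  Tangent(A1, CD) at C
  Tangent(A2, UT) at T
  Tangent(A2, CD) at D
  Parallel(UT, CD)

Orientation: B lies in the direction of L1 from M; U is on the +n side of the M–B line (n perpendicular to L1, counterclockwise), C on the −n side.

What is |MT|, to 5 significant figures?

68.508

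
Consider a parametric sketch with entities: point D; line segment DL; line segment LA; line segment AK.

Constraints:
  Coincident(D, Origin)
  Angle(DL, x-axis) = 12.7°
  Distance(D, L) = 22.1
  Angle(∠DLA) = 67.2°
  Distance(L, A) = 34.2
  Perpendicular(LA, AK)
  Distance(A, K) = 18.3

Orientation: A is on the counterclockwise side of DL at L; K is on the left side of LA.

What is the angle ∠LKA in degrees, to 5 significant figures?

61.849°

D is at the origin; DL runs at 12.7° with length 22.1, so L = 22.1·(cos 12.7°, sin 12.7°) = (21.559, 4.8586). ∠DLA = 67.2°, so LA runs at 12.7° + (180° − 67.2°) = 125.50° from the x-axis; with |LA| = 34.2, A = L + 34.2·(cos 125.50°, sin 125.50°) = (1.6993, 32.701). LA ⟂ AK; with |AK| = 18.3 on the left of LA, K = A + 18.3·(-0.81412, -0.58070) = (-13.199, 22.074). Then cos ∠LKA = KL·KA / (|KL||KA|), giving 61.849°.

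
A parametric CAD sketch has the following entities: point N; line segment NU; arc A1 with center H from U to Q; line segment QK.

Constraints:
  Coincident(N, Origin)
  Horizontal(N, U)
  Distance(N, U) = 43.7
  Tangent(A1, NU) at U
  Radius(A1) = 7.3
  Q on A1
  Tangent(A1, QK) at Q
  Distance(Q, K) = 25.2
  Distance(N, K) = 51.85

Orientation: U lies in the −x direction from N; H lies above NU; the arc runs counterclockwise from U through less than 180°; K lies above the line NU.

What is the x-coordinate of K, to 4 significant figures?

-39.79

Checks: |HQ| = 7.300 ✓; ∠(HQ, QK) = 90.00° ✓; |QK| = 25.20 ✓; |NK| = 51.85 ✓.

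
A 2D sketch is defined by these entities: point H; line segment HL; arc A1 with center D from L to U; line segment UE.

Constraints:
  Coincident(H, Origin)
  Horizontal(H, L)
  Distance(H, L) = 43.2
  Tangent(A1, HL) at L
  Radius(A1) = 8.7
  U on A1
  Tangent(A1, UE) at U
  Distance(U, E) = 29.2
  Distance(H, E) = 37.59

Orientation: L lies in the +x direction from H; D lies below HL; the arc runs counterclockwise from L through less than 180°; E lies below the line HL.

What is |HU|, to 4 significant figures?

35.80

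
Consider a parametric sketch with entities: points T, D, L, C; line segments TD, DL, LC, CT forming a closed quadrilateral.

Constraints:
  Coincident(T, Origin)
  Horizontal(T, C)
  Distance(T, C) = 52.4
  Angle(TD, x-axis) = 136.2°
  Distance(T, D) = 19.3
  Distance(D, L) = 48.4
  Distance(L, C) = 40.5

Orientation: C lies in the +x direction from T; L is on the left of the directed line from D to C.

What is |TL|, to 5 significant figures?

45.122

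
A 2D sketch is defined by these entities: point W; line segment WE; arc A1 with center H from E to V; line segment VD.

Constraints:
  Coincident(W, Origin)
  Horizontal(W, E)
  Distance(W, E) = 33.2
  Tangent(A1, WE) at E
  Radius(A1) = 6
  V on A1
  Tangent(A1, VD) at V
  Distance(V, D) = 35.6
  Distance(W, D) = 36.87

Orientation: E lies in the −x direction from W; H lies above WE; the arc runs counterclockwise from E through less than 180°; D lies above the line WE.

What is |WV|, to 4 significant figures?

28.05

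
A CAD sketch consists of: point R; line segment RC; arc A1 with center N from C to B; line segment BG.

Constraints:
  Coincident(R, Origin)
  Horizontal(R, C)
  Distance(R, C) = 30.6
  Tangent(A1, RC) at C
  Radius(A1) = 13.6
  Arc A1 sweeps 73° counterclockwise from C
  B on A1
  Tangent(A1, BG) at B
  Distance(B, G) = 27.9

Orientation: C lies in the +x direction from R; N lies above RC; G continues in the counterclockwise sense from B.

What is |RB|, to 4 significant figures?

44.66

R is at the origin; R and C share the same y with |RC| = 30.6 and C on the +x side, so C = (30.60, 0.000). Since A1 is tangent to RC there, NC ⟂ RC, so N = C + (0, 13.6) = (30.60, 13.60). On A1, C sits at bearing -90° from N; a 73° counterclockwise sweep puts B at bearing -17°, so B = N + 13.6·(cos -17°, sin -17°) = (43.61, 9.624). Then |RB| = |B − R| = 44.66.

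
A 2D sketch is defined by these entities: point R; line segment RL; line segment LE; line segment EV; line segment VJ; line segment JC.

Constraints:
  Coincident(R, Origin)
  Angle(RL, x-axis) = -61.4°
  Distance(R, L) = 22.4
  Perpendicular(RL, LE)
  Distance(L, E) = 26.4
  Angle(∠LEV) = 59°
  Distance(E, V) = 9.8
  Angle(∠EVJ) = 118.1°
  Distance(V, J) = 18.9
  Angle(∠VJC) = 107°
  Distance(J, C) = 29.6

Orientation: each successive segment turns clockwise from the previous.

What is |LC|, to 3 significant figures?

21.8

R is at the origin; RL runs at -61.4° with length 22.4, so L = (10.7, -19.7). RL is perpendicular to LE, so LE runs at -151°; with |LE| = 26.4, E = (-12.5, -32.3). ∠LEV = 59.0° gives EV at 87.6° from the x-axis; with |EV| = 9.8, V = (-12.0, -22.5). ∠EVJ = 118.1° gives VJ at 25.7° from the x-axis; with |VJ| = 18.9, J = (4.98, -14.3). ∠VJC = 107.0° gives JC at -47.3° from the x-axis; with |JC| = 29.6, C = (25.1, -36.1). Then |LC| = |C − L| = 21.8.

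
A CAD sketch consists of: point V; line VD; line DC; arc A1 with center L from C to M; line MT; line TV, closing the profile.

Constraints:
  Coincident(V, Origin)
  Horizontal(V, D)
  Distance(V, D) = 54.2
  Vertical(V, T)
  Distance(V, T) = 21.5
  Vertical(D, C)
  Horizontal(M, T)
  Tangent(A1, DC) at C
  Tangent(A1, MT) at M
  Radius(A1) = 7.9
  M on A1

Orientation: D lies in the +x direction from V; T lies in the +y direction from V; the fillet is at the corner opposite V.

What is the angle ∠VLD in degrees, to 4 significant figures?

103.8°

V is at the origin; V and D share the same y with |VD| = 54.2 and D on the +x side, so D = (54.20, 0.000). V and T share the same x with |VT| = 21.5 and T on the +y side, so T = (0.000, 21.50). The virtual corner opposite V is at (54.20, 21.50). Tangency of A1 to DC means the radius LC is perpendicular to DC and the tangent condition forces LM to be normal to MT, with radius 7.9, so the center L sits 7.9 in from both sides at L = (46.30, 13.60). Then cos ∠VLD = LV·LD / (|LV||LD|), giving 103.8°.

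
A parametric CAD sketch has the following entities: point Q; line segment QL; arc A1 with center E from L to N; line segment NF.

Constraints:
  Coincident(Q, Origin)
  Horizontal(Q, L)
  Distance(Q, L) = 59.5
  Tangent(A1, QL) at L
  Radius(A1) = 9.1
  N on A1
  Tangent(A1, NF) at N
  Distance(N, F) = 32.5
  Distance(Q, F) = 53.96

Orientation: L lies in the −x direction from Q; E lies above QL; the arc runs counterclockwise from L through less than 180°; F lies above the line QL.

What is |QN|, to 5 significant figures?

51.305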